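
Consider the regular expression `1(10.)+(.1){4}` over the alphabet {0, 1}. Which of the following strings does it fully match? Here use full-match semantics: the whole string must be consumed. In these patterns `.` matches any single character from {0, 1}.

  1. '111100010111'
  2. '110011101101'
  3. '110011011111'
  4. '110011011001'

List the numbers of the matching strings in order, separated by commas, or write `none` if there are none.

3

1 → no match — must start with '110'
2 → no match
3 → match
4 → no match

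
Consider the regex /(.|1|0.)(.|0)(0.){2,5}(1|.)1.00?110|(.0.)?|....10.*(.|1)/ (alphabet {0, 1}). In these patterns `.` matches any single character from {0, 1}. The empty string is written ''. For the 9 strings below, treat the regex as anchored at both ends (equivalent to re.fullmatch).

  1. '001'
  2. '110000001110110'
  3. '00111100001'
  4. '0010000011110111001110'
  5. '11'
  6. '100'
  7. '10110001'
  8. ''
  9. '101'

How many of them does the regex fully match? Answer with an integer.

5

1 → match
2 → match
3 → no match
4 → no match
5 → no match
6 → match
7 → no match
8 → match
9 → match
Total matched: 5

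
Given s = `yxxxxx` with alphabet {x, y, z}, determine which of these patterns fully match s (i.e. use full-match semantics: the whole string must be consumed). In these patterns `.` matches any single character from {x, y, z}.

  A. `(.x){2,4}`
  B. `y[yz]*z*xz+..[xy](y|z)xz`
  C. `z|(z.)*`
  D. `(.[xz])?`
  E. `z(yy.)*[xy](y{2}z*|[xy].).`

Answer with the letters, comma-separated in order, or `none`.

A → match
B → no match — must end with `xz`
C → no match
D → no match
E → no match — must start with `z`

A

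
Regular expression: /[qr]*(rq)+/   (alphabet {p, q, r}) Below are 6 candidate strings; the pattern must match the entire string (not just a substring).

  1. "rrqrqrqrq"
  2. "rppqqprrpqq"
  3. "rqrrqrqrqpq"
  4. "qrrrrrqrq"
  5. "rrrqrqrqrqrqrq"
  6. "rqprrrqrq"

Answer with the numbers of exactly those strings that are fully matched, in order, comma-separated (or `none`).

1, 4, 5

1 → match
2 → no match — must end with "rq"
3 → no match — must end with "rq"
4 → match
5 → match
6 → no match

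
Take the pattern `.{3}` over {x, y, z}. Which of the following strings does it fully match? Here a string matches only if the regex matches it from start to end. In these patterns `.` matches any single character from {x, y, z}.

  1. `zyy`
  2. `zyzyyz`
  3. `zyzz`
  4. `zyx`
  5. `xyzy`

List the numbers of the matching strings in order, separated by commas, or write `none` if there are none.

1, 4

1 → match
2 → no match
3 → no match
4 → match
5 → no match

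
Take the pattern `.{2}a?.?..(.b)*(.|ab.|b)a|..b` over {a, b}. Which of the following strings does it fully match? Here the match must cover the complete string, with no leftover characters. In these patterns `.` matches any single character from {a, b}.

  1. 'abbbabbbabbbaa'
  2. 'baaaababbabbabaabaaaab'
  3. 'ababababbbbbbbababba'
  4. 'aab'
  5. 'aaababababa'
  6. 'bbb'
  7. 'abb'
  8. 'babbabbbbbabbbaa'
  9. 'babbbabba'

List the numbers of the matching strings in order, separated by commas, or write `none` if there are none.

1 → match
2 → no match
3 → match
4. 'aab' → match
5. 'aaababababa' → no match
6. 'bbb' → match
7. 'abb' → match
8 → match
9. 'babbbabba' → match

1, 3, 4, 6, 7, 8, 9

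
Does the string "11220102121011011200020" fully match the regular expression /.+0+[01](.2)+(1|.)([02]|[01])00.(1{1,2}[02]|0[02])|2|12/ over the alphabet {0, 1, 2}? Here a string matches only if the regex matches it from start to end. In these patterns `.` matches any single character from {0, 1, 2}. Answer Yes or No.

No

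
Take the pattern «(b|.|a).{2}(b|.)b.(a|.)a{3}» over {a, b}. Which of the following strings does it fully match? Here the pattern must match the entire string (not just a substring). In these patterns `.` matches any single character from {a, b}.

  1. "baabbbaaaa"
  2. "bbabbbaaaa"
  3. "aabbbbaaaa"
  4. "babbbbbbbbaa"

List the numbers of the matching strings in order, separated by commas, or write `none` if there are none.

1, 2, 3

1 → match
2 → match
3 → match
4 → no match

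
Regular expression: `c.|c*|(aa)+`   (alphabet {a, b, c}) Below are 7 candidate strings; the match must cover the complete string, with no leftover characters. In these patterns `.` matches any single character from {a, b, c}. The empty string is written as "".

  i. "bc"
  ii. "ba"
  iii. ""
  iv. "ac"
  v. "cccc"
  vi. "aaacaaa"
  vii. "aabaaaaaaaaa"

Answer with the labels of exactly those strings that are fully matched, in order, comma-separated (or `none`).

i → no match
ii → no match
iii → match
iv → no match
v → match
vi → no match
vii → no match

iii, v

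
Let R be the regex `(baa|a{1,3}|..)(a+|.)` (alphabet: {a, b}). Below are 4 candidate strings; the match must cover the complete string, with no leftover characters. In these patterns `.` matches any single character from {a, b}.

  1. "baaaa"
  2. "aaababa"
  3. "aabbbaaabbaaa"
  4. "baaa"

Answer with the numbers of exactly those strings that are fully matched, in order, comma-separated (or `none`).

1, 4

1 → match
2 → no match
3 → no match
4 → match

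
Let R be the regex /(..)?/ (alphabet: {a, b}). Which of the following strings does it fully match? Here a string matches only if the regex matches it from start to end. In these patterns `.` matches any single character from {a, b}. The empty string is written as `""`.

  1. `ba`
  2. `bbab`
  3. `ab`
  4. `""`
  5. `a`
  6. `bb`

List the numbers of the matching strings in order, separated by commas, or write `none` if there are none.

1, 3, 4, 6

1 → match
2 → no match
3 → match
4 → match
5 → no match
6 → match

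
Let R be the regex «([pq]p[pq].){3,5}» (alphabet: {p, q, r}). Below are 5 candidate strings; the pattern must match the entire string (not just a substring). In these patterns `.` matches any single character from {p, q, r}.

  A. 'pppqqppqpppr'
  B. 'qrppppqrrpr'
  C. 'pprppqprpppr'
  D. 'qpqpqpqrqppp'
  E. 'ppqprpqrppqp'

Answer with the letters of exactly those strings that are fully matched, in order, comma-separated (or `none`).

A, D

A → match
B → no match
C → no match
D → match
E → no match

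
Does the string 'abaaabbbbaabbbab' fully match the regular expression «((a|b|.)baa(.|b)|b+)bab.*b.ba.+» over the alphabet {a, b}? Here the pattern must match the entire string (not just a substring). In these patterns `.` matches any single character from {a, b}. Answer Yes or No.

No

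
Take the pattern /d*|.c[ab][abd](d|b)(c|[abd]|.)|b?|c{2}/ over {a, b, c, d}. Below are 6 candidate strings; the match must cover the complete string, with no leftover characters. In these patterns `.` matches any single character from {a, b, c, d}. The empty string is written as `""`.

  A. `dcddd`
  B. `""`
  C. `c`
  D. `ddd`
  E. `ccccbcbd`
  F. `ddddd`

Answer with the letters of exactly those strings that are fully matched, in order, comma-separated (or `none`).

B, D, F

A → no match
B → match
C → no match
D → match
E → no match
F → match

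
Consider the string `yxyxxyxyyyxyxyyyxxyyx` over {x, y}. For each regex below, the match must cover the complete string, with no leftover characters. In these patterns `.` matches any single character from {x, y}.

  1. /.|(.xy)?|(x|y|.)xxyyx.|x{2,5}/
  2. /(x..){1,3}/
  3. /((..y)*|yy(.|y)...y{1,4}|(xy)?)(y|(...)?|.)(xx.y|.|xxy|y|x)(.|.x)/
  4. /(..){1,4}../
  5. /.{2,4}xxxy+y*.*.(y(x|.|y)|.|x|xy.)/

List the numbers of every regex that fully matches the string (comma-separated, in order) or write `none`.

3

1 → no match
2 → no match — must start with `x`
3 → match
4 → no match
5 → no match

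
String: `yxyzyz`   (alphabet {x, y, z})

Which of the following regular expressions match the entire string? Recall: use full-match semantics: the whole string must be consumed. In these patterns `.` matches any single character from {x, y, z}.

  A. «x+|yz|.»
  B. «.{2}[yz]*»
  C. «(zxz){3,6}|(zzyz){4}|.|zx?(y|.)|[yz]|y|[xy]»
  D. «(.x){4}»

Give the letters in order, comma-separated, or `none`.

B

A → no match
B → match
C → no match
D → no match — must end with `x`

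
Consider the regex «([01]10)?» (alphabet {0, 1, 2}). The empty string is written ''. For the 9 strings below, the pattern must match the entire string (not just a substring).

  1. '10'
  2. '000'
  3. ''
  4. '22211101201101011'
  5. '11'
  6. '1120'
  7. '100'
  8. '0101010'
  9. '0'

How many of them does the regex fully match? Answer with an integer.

1 → no match
2 → no match
3 → match
4 → no match
5 → no match
6 → no match
7 → no match
8 → no match
9 → no match
Total matched: 1

1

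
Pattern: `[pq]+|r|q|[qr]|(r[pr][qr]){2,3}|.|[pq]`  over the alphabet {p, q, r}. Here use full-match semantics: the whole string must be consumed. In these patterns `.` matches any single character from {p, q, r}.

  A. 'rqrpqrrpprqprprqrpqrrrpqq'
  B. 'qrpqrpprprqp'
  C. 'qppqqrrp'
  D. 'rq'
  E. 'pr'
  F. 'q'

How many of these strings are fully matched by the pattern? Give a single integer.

1

A → no match
B. 'qrpqrpprprqp' → no match
C. 'qppqqrrp' → no match
D. 'rq' → no match
E. 'pr' → no match
F. 'q' → match
Total matched: 1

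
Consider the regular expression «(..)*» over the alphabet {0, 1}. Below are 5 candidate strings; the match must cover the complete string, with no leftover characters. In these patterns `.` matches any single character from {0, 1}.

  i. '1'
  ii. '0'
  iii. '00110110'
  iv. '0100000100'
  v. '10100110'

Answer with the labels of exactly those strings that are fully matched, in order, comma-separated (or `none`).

iii, iv, v

i. '1' → no match
ii. '0' → no match
iii. '00110110' → match
iv. '0100000100' → match
v. '10100110' → match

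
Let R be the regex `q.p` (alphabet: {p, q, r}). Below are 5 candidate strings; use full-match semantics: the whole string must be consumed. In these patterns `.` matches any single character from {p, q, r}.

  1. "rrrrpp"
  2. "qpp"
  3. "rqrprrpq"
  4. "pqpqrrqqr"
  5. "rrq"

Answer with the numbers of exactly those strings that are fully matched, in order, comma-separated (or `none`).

2

1 → no match — must start with "q"
2 → match
3 → no match — must start with "q"
4 → no match — must start with "q"
5 → no match — must start with "q"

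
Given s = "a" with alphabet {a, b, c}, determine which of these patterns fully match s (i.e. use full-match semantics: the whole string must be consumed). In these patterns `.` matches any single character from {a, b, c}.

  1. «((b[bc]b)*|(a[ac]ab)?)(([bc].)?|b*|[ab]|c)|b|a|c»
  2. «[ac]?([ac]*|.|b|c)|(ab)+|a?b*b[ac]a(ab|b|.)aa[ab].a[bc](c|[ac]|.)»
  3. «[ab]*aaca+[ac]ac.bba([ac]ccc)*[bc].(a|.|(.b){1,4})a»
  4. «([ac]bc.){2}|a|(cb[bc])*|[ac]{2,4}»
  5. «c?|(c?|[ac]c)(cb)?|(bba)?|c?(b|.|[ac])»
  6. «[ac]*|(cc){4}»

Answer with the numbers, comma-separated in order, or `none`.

1 → match
2 → match
3 → no match
4 → match
5 → match
6 → match

1, 2, 4, 5, 6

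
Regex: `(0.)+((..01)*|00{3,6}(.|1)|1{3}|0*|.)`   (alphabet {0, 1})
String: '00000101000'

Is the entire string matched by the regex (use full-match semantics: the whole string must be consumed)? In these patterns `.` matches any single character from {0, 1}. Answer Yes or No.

Yes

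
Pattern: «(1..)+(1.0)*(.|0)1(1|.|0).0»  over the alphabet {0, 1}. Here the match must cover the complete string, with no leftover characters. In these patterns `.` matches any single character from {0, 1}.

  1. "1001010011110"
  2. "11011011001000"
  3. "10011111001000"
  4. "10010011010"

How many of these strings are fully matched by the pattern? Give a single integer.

3

1 → no match
2 → match
3 → match
4 → match
Total matched: 3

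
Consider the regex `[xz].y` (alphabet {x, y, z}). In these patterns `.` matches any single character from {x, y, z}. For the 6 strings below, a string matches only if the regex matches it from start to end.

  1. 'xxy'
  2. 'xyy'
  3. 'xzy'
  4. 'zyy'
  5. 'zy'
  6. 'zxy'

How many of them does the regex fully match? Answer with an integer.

5

1 → match
2 → match
3 → match
4 → match
5 → no match
6 → match
Total matched: 5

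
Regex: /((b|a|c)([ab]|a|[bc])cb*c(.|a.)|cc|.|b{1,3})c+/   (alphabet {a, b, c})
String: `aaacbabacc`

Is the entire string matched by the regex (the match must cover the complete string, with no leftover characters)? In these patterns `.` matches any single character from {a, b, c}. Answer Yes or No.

No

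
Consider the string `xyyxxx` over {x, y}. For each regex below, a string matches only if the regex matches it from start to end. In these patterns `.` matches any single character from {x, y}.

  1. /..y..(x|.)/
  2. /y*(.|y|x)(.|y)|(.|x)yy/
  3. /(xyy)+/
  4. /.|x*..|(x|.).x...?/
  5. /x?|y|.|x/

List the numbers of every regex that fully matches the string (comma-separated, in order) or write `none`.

1 → match
2 → no match
3 → no match — must end with `xyy`
4 → no match
5 → no match

1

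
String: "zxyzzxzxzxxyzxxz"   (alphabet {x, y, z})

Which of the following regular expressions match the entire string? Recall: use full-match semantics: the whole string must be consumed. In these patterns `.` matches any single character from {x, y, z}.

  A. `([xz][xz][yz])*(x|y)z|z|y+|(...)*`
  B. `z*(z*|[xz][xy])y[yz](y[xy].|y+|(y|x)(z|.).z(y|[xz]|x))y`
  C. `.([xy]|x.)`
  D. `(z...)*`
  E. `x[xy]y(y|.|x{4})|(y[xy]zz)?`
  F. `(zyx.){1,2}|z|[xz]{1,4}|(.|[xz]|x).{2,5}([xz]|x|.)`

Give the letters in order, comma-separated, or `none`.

D

A → no match
B → no match — must end with "y"
C → no match
D → match
E → no match
F → no match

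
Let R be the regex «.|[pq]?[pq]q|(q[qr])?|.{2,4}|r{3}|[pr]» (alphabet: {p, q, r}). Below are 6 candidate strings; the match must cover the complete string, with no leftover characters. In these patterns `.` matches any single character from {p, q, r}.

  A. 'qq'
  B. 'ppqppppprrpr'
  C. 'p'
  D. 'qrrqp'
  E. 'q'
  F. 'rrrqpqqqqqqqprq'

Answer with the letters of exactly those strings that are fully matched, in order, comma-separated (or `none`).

A, C, E

A → match
B → no match
C → match
D → no match
E → match
F → no match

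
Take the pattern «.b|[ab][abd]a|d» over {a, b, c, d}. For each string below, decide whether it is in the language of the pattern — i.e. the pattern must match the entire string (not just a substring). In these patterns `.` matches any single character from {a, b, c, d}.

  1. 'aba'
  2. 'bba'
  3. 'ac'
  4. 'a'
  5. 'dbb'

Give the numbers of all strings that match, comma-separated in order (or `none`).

1, 2

1 → match
2 → match
3 → no match
4 → no match
5 → no match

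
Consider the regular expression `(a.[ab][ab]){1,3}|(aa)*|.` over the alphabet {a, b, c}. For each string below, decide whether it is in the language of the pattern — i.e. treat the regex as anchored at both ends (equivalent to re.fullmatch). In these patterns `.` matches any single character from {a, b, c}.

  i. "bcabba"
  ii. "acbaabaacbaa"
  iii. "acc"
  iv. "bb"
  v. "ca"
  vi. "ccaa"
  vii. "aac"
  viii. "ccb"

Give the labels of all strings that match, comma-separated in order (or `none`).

i → no match
ii → no match
iii → no match
iv → no match
v → no match
vi → no match
vii → no match
viii → no match

none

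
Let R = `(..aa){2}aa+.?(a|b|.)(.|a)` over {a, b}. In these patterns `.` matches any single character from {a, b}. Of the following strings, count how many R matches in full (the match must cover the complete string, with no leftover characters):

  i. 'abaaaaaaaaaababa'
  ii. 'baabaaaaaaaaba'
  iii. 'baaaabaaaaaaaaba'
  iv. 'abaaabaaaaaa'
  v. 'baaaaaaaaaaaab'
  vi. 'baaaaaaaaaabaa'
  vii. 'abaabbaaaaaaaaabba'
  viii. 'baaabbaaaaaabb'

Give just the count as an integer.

i → no match
ii → no match
iii → match
iv. 'abaaabaaaaaa' → match
v → match
vi → match
vii → match
viii → match
Total matched: 6

6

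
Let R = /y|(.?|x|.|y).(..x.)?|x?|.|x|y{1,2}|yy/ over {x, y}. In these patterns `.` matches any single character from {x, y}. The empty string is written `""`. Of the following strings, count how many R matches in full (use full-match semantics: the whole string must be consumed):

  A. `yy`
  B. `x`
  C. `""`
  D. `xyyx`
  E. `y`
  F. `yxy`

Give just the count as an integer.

4

A. `yy` → match
B. `x` → match
C. `""` → match
D. `xyyx` → no match
E. `y` → match
F. `yxy` → no match
Total matched: 4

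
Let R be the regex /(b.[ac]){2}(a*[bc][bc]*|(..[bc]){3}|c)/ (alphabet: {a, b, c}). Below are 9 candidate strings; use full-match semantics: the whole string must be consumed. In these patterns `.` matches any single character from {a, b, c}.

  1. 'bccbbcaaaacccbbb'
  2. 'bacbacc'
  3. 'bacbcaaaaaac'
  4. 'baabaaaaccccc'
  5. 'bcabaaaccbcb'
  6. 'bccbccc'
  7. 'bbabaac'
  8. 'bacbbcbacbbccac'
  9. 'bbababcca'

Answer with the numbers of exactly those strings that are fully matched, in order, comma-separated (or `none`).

1, 2, 3, 4, 5, 6, 7, 8

1 → match
2 → match
3 → match
4 → match
5 → match
6 → match
7 → match
8 → match
9 → no match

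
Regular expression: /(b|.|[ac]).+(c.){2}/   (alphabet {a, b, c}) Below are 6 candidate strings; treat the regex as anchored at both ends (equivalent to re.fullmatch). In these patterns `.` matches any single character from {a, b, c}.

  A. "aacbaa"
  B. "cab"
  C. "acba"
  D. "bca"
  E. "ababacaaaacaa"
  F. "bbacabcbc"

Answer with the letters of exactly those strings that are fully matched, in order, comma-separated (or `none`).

none

A → no match
B → no match
C → no match
D → no match
E → no match
F → no match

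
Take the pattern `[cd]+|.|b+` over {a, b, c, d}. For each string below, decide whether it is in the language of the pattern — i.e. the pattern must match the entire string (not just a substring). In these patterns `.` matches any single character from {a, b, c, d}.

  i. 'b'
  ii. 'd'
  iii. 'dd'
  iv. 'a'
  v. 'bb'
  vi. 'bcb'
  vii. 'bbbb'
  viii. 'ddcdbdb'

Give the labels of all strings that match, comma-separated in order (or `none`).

i → match
ii → match
iii → match
iv → match
v → match
vi → no match
vii → match
viii → no match

i, ii, iii, iv, v, vii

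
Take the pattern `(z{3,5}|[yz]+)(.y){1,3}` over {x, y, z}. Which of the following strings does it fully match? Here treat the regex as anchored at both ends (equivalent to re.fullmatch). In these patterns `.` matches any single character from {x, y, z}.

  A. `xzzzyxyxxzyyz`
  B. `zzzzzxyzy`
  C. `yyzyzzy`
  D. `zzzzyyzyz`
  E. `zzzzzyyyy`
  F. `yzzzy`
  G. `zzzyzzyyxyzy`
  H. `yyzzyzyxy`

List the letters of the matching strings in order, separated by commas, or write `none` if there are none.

B, C, E, F, G, H

A → no match — must end with `y`
B → match
C → match
D → no match — must end with `y`
E → match
F → match
G → match
H → match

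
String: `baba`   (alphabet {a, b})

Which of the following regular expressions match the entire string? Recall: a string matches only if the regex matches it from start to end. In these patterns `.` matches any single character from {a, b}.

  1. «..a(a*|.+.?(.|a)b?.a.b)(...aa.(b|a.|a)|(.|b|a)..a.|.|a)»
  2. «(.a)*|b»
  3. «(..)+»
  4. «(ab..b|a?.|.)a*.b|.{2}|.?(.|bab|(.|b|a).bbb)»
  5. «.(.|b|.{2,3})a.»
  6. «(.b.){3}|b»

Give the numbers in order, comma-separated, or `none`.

1 → no match
2 → match
3 → match
4 → no match
5 → no match
6 → no match

2, 3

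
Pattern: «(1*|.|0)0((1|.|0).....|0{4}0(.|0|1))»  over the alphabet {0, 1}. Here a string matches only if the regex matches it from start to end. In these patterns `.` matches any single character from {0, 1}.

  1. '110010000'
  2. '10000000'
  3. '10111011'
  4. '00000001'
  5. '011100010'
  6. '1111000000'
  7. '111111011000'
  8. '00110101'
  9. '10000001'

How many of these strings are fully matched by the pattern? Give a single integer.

6

1 → match
2 → match
3 → match
4 → match
5 → no match
6 → no match
7 → no match
8 → match
9 → match
Total matched: 6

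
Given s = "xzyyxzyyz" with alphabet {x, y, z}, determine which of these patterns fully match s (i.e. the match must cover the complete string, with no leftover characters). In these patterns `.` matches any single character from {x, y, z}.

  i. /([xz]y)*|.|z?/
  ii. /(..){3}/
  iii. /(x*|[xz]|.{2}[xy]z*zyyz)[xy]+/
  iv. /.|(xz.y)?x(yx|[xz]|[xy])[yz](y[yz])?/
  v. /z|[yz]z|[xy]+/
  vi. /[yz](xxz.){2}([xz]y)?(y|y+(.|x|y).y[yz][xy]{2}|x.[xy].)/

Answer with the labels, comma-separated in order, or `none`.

iv

i → no match
ii → no match
iii → no match
iv → match
v → no match
vi → no match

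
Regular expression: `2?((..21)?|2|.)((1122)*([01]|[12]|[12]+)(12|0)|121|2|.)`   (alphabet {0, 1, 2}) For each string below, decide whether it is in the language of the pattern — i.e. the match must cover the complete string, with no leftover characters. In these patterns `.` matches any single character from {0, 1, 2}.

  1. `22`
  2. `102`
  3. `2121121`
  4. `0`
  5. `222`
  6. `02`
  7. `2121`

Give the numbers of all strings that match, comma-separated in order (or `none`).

1, 3, 4, 5, 6, 7

1 → match
2 → no match
3 → match
4 → match
5 → match
6 → match
7 → match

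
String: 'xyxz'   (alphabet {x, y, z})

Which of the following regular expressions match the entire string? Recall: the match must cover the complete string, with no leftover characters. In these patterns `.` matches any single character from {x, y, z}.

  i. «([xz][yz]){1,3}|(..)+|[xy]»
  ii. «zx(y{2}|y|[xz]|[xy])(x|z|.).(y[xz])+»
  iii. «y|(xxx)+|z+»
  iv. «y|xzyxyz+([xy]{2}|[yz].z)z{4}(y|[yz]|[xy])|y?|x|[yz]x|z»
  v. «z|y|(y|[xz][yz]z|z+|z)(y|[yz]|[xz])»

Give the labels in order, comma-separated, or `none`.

i → match
ii → no match — must start with 'zx'
iii → no match
iv → no match
v → no match

i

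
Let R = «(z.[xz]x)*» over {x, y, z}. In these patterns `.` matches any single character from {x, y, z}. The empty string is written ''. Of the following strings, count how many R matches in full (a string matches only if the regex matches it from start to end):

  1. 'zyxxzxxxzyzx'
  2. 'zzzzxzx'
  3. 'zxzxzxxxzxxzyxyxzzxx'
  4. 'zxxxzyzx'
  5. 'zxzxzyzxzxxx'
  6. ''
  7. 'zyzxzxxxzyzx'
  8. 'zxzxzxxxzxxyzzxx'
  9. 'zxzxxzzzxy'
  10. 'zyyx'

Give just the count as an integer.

1 → match
2 → no match
3 → no match
4 → match
5 → match
6 → match
7 → match
8 → no match
9 → no match
10 → no match
Total matched: 5

5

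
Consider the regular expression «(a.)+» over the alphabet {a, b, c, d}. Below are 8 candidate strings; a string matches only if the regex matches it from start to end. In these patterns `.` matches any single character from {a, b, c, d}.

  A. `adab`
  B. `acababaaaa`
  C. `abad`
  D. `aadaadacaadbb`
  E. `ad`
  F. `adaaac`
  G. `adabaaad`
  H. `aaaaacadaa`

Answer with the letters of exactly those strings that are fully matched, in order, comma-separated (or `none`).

A, B, C, E, F, G, H

A → match
B → match
C → match
D → no match
E → match
F → match
G → match
H → match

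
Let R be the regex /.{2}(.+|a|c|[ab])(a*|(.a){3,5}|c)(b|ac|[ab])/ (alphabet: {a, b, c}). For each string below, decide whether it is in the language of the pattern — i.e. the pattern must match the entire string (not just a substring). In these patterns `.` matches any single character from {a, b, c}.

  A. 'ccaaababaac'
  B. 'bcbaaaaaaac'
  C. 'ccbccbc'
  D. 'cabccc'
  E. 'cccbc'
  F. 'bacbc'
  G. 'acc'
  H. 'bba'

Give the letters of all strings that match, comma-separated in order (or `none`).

A → match
B → match
C → no match
D → no match
E → no match
F → no match
G → no match
H → no match

A, B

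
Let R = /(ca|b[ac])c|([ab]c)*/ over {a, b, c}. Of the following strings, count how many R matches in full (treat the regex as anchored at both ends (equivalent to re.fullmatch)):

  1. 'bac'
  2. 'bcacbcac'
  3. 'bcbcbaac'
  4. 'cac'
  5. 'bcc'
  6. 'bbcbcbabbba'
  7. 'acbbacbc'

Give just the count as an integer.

4

1. 'bac' → match
2. 'bcacbcac' → match
3. 'bcbcbaac' → no match
4. 'cac' → match
5. 'bcc' → match
6. 'bbcbcbabbba' → no match
7. 'acbbacbc' → no match
Total matched: 4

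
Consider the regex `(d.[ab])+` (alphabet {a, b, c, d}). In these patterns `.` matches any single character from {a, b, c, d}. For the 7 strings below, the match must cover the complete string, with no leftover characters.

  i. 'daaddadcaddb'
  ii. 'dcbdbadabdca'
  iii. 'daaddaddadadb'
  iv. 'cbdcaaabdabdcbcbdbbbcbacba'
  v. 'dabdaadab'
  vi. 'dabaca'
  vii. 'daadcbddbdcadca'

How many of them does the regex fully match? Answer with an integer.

4

i. 'daaddadcaddb' → match
ii. 'dcbdbadabdca' → match
iii → no match
iv → no match — must start with 'd'
v. 'dabdaadab' → match
vi. 'dabaca' → no match
vii → match
Total matched: 4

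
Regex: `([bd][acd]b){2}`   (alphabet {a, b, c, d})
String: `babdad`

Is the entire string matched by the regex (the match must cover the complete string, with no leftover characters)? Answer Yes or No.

No

Every match must end with `b`, but `babdad` does not.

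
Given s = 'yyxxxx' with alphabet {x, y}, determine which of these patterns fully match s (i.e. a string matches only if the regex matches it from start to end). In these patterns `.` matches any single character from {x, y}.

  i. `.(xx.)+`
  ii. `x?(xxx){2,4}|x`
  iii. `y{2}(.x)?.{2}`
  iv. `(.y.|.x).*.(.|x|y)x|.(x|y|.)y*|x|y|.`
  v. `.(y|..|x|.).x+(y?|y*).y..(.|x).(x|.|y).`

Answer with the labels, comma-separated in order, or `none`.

i → no match
ii → no match
iii → match
iv → match
v → no match

iii, iv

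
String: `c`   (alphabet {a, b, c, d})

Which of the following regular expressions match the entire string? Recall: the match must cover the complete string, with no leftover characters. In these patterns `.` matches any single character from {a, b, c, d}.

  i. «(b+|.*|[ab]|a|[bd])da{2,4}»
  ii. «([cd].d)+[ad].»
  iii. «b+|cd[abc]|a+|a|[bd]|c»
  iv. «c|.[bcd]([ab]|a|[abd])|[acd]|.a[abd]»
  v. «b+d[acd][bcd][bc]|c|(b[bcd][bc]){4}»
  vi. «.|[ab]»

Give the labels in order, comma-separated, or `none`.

iii, iv, v, vi

i → no match — must end with `a`
ii → no match
iii → match
iv → match
v → match
vi → match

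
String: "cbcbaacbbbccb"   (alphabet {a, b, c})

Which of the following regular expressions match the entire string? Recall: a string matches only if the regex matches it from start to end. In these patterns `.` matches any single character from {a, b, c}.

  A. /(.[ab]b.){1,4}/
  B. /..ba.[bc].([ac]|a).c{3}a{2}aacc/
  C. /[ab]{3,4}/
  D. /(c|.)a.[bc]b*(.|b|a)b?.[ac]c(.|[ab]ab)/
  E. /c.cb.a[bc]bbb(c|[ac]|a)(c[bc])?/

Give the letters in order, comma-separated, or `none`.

E

A → no match
B → no match — must end with "aaacc"
C → no match
D → no match
E → match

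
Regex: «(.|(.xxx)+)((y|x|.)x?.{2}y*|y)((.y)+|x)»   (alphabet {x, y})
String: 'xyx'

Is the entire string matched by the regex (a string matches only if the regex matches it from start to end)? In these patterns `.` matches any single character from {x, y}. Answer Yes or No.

Yes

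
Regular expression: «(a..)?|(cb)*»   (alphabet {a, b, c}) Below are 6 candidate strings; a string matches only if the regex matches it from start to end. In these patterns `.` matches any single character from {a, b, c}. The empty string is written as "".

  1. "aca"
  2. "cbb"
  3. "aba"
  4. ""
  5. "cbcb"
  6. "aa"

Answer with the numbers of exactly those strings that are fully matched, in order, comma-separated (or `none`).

1, 3, 4, 5

1 → match
2 → no match
3 → match
4 → match
5 → match
6 → no match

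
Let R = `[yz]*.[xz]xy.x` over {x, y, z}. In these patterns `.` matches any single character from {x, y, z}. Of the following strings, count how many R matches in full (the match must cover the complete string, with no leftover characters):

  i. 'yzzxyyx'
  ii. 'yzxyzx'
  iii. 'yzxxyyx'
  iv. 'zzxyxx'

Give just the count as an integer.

4

i → match
ii → match
iii → match
iv → match
Total matched: 4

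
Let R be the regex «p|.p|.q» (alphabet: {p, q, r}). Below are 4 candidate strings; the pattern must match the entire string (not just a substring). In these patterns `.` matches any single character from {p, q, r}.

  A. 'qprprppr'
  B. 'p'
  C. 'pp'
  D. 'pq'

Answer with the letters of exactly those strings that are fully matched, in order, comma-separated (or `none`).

B, C, D

A → no match
B → match
C → match
D → match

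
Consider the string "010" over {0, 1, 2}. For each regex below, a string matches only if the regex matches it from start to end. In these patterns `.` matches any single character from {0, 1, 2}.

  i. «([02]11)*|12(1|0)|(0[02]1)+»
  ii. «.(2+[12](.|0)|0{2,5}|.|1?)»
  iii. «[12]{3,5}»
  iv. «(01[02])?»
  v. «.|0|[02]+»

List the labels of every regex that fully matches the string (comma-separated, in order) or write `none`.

i → no match
ii → no match
iii → no match
iv → match
v → no match

iv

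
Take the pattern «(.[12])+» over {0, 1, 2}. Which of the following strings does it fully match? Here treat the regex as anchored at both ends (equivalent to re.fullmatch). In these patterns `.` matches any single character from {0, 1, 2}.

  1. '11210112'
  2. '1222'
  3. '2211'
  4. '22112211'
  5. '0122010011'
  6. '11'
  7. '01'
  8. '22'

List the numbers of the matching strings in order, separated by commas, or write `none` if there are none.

1, 2, 3, 4, 6, 7, 8

1 → match
2 → match
3 → match
4 → match
5 → no match
6 → match
7 → match
8 → match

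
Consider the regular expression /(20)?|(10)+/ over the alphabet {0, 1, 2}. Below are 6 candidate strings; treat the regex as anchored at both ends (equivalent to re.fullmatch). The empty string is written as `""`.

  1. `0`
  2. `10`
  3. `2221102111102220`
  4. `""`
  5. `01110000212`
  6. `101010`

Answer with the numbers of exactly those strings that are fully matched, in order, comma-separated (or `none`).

2, 4, 6

1 → no match
2 → match
3 → no match
4 → match
5 → no match
6 → match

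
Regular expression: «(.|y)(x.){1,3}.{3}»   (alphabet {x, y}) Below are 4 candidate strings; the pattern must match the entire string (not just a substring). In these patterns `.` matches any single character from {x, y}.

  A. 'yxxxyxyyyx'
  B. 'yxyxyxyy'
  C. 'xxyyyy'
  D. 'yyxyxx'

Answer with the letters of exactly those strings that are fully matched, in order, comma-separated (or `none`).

A, B, C

A → match
B → match
C → match
D → no match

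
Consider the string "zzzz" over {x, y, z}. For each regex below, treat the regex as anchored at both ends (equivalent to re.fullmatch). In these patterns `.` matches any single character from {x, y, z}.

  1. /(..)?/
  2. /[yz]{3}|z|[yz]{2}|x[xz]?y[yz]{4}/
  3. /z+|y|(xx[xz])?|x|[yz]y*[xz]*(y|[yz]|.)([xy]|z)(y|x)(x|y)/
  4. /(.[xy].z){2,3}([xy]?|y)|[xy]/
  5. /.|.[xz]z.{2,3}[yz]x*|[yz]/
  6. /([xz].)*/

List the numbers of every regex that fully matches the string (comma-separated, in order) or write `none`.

1 → no match
2 → no match
3 → match
4 → no match
5 → no match
6 → match

3, 6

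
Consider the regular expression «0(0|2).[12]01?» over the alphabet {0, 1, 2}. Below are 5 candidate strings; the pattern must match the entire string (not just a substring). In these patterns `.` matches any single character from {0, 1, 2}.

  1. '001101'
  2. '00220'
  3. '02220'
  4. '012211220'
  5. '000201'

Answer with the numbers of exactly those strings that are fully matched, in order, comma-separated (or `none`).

1, 2, 3, 5

1 → match
2 → match
3 → match
4 → no match
5 → match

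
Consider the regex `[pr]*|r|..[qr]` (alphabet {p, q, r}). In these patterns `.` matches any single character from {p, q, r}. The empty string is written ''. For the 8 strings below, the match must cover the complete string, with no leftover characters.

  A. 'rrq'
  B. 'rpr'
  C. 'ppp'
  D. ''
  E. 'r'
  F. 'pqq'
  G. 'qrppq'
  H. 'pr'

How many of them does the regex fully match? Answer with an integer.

A → match
B → match
C → match
D → match
E → match
F → match
G → no match
H → match
Total matched: 7

7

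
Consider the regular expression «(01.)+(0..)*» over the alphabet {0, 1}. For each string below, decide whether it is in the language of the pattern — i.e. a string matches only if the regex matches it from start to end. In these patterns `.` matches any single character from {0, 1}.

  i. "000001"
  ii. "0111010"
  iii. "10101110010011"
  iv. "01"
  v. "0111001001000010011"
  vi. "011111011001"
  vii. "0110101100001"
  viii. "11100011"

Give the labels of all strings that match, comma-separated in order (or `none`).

i → no match — must start with "01"
ii → no match
iii → no match — must start with "01"
iv → no match
v → no match
vi → no match
vii → no match
viii → no match — must start with "01"

none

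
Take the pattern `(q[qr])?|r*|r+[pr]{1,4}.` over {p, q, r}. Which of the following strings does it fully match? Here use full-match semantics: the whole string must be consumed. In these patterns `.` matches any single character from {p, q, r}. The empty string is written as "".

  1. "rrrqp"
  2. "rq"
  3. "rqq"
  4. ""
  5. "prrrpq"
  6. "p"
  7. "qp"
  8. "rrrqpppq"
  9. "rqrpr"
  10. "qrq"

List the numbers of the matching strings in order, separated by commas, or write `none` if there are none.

1 → no match
2 → no match
3 → no match
4 → match
5 → no match
6 → no match
7 → no match
8 → no match
9 → no match
10 → no match

4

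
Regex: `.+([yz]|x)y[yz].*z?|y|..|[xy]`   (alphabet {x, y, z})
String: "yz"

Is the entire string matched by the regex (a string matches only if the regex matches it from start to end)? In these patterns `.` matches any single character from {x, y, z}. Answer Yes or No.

Yes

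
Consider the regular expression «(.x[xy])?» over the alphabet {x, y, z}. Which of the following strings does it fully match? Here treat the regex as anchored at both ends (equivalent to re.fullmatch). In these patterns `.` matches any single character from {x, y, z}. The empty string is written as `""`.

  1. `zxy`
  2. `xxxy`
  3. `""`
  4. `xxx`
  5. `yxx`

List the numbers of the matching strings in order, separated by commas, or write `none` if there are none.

1. `zxy` → match
2. `xxxy` → no match
3. `""` → match
4. `xxx` → match
5. `yxx` → match

1, 3, 4, 5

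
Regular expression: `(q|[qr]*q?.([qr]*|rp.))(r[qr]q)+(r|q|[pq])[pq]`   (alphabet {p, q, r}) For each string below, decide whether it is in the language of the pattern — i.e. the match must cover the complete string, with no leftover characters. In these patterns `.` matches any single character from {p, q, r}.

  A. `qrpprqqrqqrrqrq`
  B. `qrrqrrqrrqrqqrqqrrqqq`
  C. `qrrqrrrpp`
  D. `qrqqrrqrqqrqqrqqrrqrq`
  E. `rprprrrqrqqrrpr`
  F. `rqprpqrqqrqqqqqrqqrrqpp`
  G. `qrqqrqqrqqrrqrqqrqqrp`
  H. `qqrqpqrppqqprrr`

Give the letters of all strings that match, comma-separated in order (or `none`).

A, B, D, G

A → match
B → match
C → no match
D → match
E → no match
F → no match
G → match
H → no match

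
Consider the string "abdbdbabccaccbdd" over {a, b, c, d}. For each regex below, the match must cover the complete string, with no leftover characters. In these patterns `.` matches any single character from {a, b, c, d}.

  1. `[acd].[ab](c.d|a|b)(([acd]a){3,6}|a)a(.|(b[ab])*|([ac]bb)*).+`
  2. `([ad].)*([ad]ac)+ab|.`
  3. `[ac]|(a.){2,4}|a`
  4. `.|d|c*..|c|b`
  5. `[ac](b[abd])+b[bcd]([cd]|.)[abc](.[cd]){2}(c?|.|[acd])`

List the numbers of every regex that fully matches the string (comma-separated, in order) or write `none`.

5

1 → no match
2 → no match
3 → no match
4 → no match
5 → match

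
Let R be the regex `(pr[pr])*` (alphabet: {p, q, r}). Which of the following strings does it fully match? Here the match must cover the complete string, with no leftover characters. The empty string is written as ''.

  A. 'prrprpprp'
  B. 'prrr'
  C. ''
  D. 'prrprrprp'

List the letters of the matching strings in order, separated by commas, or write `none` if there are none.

A → match
B → no match
C → match
D → match

A, C, D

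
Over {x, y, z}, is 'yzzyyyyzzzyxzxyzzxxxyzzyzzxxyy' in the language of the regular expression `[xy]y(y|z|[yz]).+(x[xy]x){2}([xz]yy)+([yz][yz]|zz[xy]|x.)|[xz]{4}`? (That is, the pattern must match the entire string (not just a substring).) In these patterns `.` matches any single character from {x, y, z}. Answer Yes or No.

No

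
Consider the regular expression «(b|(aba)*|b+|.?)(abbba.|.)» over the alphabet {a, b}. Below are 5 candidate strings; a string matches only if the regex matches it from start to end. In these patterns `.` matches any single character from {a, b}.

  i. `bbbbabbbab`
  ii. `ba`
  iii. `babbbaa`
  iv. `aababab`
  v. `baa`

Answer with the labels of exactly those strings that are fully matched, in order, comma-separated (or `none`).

i, ii, iii

i. `bbbbabbbab` → match
ii. `ba` → match
iii. `babbbaa` → match
iv. `aababab` → no match
v. `baa` → no match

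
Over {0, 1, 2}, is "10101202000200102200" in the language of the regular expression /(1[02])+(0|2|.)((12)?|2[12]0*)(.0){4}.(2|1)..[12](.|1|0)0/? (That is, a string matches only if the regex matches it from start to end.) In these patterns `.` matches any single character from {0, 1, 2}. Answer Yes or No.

Yes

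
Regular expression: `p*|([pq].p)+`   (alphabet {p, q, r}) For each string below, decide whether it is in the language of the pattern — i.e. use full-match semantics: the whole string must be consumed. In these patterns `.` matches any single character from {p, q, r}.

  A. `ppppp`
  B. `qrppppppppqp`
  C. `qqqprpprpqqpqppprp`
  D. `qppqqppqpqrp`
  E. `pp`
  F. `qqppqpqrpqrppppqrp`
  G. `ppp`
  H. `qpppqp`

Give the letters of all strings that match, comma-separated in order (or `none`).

A → match
B → match
C → no match
D → match
E → match
F → match
G → match
H → match

A, B, D, E, F, G, H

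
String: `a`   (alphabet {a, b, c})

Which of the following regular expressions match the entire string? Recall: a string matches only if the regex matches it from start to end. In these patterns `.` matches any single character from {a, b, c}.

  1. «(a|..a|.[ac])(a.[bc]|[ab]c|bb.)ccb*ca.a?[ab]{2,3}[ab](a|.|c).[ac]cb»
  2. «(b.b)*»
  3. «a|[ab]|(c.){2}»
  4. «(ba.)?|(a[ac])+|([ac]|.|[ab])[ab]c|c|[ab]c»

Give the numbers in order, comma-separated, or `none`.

1 → no match — must end with `cb`
2 → no match
3 → match
4 → no match

3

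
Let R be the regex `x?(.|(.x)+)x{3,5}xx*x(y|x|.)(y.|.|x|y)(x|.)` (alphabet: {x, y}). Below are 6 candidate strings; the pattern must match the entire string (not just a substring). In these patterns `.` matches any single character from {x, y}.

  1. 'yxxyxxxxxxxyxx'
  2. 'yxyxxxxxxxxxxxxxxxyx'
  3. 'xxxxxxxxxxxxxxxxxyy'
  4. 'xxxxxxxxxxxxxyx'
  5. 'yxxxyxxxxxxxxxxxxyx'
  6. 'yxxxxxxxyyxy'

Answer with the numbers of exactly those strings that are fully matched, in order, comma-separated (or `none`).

2, 3, 4, 5, 6

1 → no match
2 → match
3 → match
4 → match
5 → match
6 → match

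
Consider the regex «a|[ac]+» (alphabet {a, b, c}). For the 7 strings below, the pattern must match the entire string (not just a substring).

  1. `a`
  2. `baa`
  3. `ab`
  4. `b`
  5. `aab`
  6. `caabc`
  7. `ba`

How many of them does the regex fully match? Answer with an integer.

1

1 → match
2 → no match
3 → no match
4 → no match
5 → no match
6 → no match
7 → no match
Total matched: 1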